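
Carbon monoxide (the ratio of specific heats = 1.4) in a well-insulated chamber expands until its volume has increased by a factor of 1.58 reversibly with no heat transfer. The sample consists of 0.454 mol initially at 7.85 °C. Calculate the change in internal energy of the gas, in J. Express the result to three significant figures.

Adiabatic: T₁V₁^(γ−1) = T₂V₂^(γ−1) ⇒ T₂ = T₁ (V₁/V₂)^(γ−1).
T₁ = 7.85 °C = 281 K.
T₂ = 281 × (1/1.58)^(0.4) = 234 K.
Q = 0, so ΔU = W_on_gas = nCᵥΔT with Cᵥ = R/(γ−1) = 20.79 J/(mol·K).
ΔU = 0.454 × 20.79 × (234 − 281) = -443.4 J.

ΔU ≈ -443 J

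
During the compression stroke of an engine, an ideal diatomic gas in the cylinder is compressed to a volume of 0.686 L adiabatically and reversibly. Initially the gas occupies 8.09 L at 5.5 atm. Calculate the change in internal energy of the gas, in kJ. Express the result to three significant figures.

γ = 7/5 for a diatomic ideal gas.
P₂ = P₁(V₁/V₂)^γ = 5.5×(8.09/0.686)^(7/5) = 174 atm.
For a reversible adiabat, W_by_gas = (P₁V₁ − P₂V₂)/(γ−1).
W_by = (557300×0.00809 − 1.763×10^7×0.000686) / (2/5) = -18970 J.
Q = 0 ⇒ ΔU = −W_by = 18970 J.

ΔU ≈ 19.0 kJ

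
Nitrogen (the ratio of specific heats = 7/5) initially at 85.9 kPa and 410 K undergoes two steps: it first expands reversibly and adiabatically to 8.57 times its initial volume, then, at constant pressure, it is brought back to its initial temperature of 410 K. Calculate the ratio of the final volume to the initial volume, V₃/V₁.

V₃/V₁ ≈ 20.2

Adiabatic step: V₂/V₁ = 8.57; T₂ = T₁·(1/8.57)^(2/5) = 173.6 K.
Isobaric step: V₃/V₂ = T₃/T₂ = 410/173.6.
V₃/V₁ = (V₂/V₁)(V₃/V₂) = 8.57 × (410/173.6) = 20.24.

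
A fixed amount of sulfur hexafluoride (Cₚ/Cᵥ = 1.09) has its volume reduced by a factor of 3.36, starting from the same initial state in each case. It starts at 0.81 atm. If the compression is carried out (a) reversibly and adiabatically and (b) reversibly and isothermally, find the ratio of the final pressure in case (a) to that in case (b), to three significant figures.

Isothermal: P_b = P₁(V₁/V₂) = 0.81×3.36.
Adiabatic: P_a = P₁(V₁/V₂)^γ = 0.81×3.36^(1.09).
P_a/P_b = (V₁/V₂)^(γ−1) = 3.36^(0.09) = 1.115.

P_adiabatic / P_isothermal ≈ 1.12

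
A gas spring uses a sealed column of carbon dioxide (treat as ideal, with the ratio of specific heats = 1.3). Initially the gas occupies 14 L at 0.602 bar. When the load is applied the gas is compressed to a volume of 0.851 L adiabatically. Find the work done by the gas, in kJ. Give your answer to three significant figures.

W ≈ -3.70 kJ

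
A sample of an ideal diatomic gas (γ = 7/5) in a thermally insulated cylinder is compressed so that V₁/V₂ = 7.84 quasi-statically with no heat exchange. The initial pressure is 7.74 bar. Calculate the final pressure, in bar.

P₂ ≈ 138 bar

Adiabatic: P₁V₁^γ = P₂V₂^γ ⇒ P₂ = P₁ (V₁/V₂)^γ.
P₂ = 7.74 × 7.84^(7/5) = 138.3 bar.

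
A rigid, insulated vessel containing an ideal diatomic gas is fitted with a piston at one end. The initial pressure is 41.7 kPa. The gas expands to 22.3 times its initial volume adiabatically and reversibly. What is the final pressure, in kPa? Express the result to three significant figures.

P₂ ≈ 0.540 kPa

Adiabatic: P₁V₁^γ = P₂V₂^γ ⇒ P₂ = P₁ (V₁/V₂)^γ.
For a diatomic ideal gas γ = 7/5.
P₂ = 41.7 × (1/22.3)^(7/5) = 0.5401 kPa.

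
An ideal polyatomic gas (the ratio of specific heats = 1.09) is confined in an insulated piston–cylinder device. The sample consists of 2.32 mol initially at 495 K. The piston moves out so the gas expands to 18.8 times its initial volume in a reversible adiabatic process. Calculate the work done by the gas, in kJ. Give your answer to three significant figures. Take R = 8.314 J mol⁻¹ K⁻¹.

W ≈ 24.6 kJ

For a reversible adiabat TV^(γ−1) is constant, so T₂ = T₁ (V₁/V₂)^(γ−1).
T₂ = 495 × (1/18.8)^(0.09) = 380.1 K.
Q = 0, so ΔU = W_on_gas = nCᵥΔT with Cᵥ = R/(γ−1) = 92.38 J/(mol·K).
ΔU = 2.32 × 92.38 × (380.1 − 495) = -24620 J.
Work done by the gas = −ΔU = 24620 J.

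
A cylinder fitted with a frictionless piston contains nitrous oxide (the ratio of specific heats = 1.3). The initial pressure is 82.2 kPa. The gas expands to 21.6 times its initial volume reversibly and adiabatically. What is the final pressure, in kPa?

Since PV^γ is constant along a reversible adiabat, P₂ = P₁ (V₁/V₂)^γ.
P₂ = 82.2 × (1/21.6)^(1.3) = 1.514 kPa.

P₂ ≈ 1.51 kPa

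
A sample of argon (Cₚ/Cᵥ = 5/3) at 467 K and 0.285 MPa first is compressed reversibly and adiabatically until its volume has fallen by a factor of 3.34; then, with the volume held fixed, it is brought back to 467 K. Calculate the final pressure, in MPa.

P₃ ≈ 0.952 MPa

Adiabatic step (PV^γ = const): P₂ = 0.285×3.34^(5/3) = 2.127 MPa; T₂ = 467×3.34^(2/3) = 1043 K.
Isochoric: P₃ = P₂(T₃/T₂) = 2.127 × (467/1043) = 0.9519 MPa.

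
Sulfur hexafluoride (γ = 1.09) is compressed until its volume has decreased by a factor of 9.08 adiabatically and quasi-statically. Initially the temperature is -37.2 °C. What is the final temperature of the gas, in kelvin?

T₂ ≈ 288 K

Adiabatic: T₁V₁^(γ−1) = T₂V₂^(γ−1) ⇒ T₂ = T₁ (V₁/V₂)^(γ−1).
T₁ = -37.2 °C = 235.9 K.
T₂ = 235.9 × 9.08^(0.09) = 287.8 K.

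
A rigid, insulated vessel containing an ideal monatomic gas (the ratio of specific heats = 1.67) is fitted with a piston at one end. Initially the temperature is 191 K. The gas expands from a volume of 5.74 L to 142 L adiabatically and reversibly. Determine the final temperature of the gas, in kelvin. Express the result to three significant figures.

For a reversible adiabat TV^(γ−1) is constant, so T₂ = T₁ (V₁/V₂)^(γ−1).
T₂ = 191 × (5.74/142)^(0.67) = 22.26 K.

T₂ ≈ 22.3 K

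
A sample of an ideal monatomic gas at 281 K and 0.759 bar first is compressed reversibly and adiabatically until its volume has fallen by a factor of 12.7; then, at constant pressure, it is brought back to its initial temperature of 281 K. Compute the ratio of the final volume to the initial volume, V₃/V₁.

V₃/V₁ ≈ 0.0145

For a monatomic ideal gas γ = 5/3.
Adiabatic step: V₂/V₁ = 0.07874; T₂ = T₁·12.7^(2/3) = 1530 K.
Isobaric step: V₃/V₂ = T₃/T₂ = 281/1530.
V₃/V₁ = (V₂/V₁)(V₃/V₂) = 0.07874 × (281/1530) = 0.01447.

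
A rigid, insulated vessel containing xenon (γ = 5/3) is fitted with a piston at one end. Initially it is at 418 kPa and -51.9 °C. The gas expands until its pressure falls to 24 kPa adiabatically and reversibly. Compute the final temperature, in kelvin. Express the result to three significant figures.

T₂ ≈ 70.6 K

Along an adiabat T P^((1−γ)/γ) is constant, so T₂ = T₁ (P₂/P₁)^((γ−1)/γ).
T₁ = -51.9 °C = 221.2 K.
T₂ = 221.2 × (24/418)^(2/5) = 70.55 K.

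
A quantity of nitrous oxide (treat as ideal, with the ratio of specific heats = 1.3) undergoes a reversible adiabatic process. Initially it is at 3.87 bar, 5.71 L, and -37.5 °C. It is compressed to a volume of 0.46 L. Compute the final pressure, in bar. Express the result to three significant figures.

Adiabatic: P₁V₁^γ = P₂V₂^γ ⇒ P₂ = P₁ (V₁/V₂)^γ.
P₂ = 3.87 × (5.71/0.46)^(1.3) = 102.3 bar.

P₂ ≈ 102 bar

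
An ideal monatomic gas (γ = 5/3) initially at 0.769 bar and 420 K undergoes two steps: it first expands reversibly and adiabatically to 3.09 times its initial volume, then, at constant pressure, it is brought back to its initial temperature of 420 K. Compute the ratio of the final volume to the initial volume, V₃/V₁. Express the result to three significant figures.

Adiabatic step: V₂/V₁ = 3.09; T₂ = T₁·(1/3.09)^(2/3) = 198 K.
Isobaric step: V₃/V₂ = T₃/T₂ = 420/198.
V₃/V₁ = (V₂/V₁)(V₃/V₂) = 3.09 × (420/198) = 6.555.

V₃/V₁ ≈ 6.56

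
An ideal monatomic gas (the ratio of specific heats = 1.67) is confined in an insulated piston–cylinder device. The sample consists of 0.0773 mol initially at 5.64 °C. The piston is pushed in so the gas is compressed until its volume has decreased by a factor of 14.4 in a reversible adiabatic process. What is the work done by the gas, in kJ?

For a reversible adiabat TV^(γ−1) is constant, so T₂ = T₁ (V₁/V₂)^(γ−1).
T₁ = 5.64 °C = 278.8 K.
T₂ = 278.8 × 14.4^(0.67) = 1665 K.
Q = 0, so ΔU = W_on_gas = nCᵥΔT with Cᵥ = R/(γ−1) = 12.41 J/(mol·K).
ΔU = 0.0773 × 12.41 × (1665 − 278.8) = 1330 J.
Work done by the gas = −ΔU = -1330 J.

W ≈ -1.33 kJ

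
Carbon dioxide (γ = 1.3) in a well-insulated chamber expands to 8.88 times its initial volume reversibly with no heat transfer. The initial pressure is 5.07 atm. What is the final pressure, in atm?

P₂ ≈ 0.297 atm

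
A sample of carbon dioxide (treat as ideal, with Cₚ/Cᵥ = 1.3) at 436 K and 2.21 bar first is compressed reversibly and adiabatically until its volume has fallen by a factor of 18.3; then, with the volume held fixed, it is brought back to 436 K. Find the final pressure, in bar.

P₃ ≈ 40.4 bar

Adiabatic step (PV^γ = const): P₂ = 2.21×18.3^(1.3) = 96.73 bar; T₂ = 436×18.3^(0.3) = 1043 K.
Isochoric: P₃ = P₂(T₃/T₂) = 96.73 × (436/1043) = 40.44 bar.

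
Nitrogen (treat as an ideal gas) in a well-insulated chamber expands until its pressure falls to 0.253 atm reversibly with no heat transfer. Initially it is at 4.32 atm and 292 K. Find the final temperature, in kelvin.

T₂ ≈ 130 K

Adiabatic: T₂/T₁ = (P₂/P₁)^((γ−1)/γ).
For a diatomic ideal gas γ = 7/5, so (γ−1)/γ = 2/7.
T₂ = 292 × (0.253/4.32)^(2/7) = 129.8 K.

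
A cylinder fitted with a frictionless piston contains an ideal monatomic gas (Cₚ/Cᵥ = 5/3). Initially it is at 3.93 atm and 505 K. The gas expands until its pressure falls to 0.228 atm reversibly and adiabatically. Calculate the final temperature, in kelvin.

Adiabatic: T₂/T₁ = (P₂/P₁)^((γ−1)/γ).
T₂ = 505 × (0.228/3.93)^(2/5) = 161.7 K.

T₂ ≈ 162 K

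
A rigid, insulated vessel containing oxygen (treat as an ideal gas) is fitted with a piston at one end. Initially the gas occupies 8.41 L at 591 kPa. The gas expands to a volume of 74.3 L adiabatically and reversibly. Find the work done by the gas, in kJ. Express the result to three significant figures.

γ = 7/5 for a diatomic ideal gas.
P₂ = P₁(V₁/V₂)^γ = 591×(8.41/74.3)^(7/5) = 27.98 kPa.
For a reversible adiabat, W_by_gas = (P₁V₁ − P₂V₂)/(γ−1).
W_by = (591000×0.00841 − 27980×0.0743) / (2/5) = 7228 J.

W ≈ 7.23 kJ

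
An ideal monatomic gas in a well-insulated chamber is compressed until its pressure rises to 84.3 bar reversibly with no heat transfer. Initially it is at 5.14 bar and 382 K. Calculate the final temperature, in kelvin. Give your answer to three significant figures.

T₂ ≈ 1170 K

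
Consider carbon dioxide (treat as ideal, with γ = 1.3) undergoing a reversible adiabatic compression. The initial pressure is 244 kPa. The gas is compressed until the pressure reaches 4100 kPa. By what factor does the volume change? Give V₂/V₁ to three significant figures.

From PV^γ = const, V₂/V₁ = (P₁/P₂)^(1/γ).
V₂/V₁ = (244/4100)^(0.769) = 0.1141.

V₂/V₁ ≈ 0.114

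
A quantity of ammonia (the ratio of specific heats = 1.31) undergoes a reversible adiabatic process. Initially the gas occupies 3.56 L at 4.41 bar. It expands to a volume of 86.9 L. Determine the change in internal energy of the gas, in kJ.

ΔU ≈ -3.18 kJ

P₂ = P₁(V₁/V₂)^γ = 4.41×(3.56/86.9)^(1.31) = 0.0671 bar.
For a reversible adiabat, W_by_gas = (P₁V₁ − P₂V₂)/(γ−1).
W_by = (441000×0.00356 − 6710×0.0869) / (0.31) = 3183 J.
Q = 0 ⇒ ΔU = −W_by = -3183 J.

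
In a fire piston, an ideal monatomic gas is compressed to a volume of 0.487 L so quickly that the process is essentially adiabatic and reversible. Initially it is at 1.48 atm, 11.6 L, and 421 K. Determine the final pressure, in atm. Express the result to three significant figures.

P₂ ≈ 292 atm

Since PV^γ is constant along a reversible adiabat, P₂ = P₁ (V₁/V₂)^γ.
γ = 5/3 for a monatomic ideal gas.
P₂ = 1.48 × (11.6/0.487)^(5/3) = 291.8 atm.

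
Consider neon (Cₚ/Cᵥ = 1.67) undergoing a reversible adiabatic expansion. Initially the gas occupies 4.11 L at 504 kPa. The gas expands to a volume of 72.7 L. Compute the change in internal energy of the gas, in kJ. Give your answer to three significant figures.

ΔU ≈ -2.64 kJ

P₂ = P₁(V₁/V₂)^γ = 504×(4.11/72.7)^(1.67) = 4.157 kPa.
For a reversible adiabat, W_by_gas = (P₁V₁ − P₂V₂)/(γ−1).
W_by = (504000×0.00411 − 4157×0.0727) / (0.67) = 2641 J.
Q = 0 ⇒ ΔU = −W_by = -2641 J.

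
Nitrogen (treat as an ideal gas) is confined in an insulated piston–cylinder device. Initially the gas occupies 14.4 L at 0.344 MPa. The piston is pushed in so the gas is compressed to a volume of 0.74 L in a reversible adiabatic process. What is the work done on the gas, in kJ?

W ≈ 28.2 kJ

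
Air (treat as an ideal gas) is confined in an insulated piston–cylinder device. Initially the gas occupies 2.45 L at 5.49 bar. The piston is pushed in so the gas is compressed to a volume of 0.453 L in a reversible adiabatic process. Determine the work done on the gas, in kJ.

W ≈ 3.24 kJ

γ = 7/5 for a diatomic ideal gas.
P₂ = P₁(V₁/V₂)^γ = 5.49×(2.45/0.453)^(7/5) = 58.33 bar.
For a reversible adiabat, W_by_gas = (P₁V₁ − P₂V₂)/(γ−1).
W_by = (549000×0.00245 − 5.833×10^6×0.000453) / (2/5) = -3243 J.
W_on_gas = −W_by = 3243 J.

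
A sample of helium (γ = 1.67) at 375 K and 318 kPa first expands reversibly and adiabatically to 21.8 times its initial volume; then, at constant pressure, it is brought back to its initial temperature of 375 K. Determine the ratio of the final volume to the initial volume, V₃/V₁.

Adiabatic step: V₂/V₁ = 21.8; T₂ = T₁·(1/21.8)^(0.67) = 47.56 K.
Isobaric step: V₃/V₂ = T₃/T₂ = 375/47.56.
V₃/V₁ = (V₂/V₁)(V₃/V₂) = 21.8 × (375/47.56) = 171.9.

V₃/V₁ ≈ 172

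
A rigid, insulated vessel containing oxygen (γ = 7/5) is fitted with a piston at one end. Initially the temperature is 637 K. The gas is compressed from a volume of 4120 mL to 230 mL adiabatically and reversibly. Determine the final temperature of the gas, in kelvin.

T₂ ≈ 2020 K

For a reversible adiabat TV^(γ−1) is constant, so T₂ = T₁ (V₁/V₂)^(γ−1).
T₂ = 637 × (4120/230)^(2/5) = 2020 K.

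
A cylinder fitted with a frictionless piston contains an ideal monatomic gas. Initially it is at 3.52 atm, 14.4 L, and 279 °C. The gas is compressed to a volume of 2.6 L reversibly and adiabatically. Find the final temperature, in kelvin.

T₂ ≈ 1730 K

For a reversible adiabat TV^(γ−1) is constant, so T₂ = T₁ (V₁/V₂)^(γ−1).
γ = 5/3 for a monatomic ideal gas.
T₁ = 279 °C = 552.1 K.
T₂ = 552.1 × (14.4/2.6)^(2/3) = 1728 K.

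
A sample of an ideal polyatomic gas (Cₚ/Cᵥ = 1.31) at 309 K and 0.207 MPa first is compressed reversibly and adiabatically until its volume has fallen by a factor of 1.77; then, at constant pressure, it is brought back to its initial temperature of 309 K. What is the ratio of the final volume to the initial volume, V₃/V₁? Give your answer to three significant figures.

V₃/V₁ ≈ 0.473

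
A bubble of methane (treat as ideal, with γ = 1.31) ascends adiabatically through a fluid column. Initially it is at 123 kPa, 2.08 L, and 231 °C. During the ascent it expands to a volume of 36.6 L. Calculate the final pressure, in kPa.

P₂ ≈ 2.87 kPa

Adiabatic: P₁V₁^γ = P₂V₂^γ ⇒ P₂ = P₁ (V₁/V₂)^γ.
P₂ = 123 × (2.08/36.6)^(1.31) = 2.873 kPa.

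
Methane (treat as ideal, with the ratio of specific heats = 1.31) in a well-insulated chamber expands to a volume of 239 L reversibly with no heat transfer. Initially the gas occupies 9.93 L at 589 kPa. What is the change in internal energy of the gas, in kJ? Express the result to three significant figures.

P₂ = P₁(V₁/V₂)^γ = 589×(9.93/239)^(1.31) = 9.129 kPa.
For a reversible adiabat, W_by_gas = (P₁V₁ − P₂V₂)/(γ−1).
W_by = (589000×0.00993 − 9129×0.239) / (0.31) = 11830 J.
Q = 0 ⇒ ΔU = −W_by = -11830 J.

ΔU ≈ -11.8 kJ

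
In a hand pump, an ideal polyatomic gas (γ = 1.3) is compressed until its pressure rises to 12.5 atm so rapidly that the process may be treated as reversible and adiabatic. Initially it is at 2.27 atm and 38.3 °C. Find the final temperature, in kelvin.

T₂ ≈ 462 K

Along an adiabat T P^((1−γ)/γ) is constant, so T₂ = T₁ (P₂/P₁)^((γ−1)/γ).
T₁ = 38.3 °C = 311.4 K.
T₂ = 311.4 × (12.5/2.27)^(0.231) = 461.7 K.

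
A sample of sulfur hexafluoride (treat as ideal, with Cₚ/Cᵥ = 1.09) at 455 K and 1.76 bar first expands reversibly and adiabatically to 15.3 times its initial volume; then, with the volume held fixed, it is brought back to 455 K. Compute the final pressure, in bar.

P₃ ≈ 0.115 bar

Adiabatic step (PV^γ = const): P₂ = 1.76×(1/15.3)^(1.09) = 0.08999 bar; T₂ = 455×(1/15.3)^(0.09) = 356 K.
Isochoric: P₃ = P₂(T₃/T₂) = 0.08999 × (455/356) = 0.115 bar.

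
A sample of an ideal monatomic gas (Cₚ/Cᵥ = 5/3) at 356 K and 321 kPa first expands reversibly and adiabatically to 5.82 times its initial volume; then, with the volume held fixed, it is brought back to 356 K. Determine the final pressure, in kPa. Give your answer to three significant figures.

P₃ ≈ 55.2 kPa

Adiabatic step (PV^γ = const): P₂ = 321×(1/5.82)^(5/3) = 17.05 kPa; T₂ = 356×(1/5.82)^(2/3) = 110 K.
Isochoric: P₃ = P₂(T₃/T₂) = 17.05 × (356/110) = 55.15 kPa.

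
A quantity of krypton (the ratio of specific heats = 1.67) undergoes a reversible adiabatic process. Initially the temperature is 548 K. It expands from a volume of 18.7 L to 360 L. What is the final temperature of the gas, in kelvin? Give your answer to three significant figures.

T₂ ≈ 75.5 K

For a reversible adiabat TV^(γ−1) is constant, so T₂ = T₁ (V₁/V₂)^(γ−1).
T₂ = 548 × (18.7/360)^(0.67) = 75.54 K.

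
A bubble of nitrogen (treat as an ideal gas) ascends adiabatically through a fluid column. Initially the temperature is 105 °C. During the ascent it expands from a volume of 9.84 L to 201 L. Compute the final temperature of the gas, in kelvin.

Adiabatic: T₁V₁^(γ−1) = T₂V₂^(γ−1) ⇒ T₂ = T₁ (V₁/V₂)^(γ−1).
For a diatomic ideal gas γ = 7/5, so γ−1 = 2/5.
T₁ = 105 °C = 378.1 K.
T₂ = 378.1 × (9.84/201)^(2/5) = 113.1 K.

T₂ ≈ 113 K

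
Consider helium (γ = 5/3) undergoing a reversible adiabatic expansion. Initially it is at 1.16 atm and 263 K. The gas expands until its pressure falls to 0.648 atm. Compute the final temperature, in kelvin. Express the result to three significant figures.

Along an adiabat T P^((1−γ)/γ) is constant, so T₂ = T₁ (P₂/P₁)^((γ−1)/γ).
T₂ = 263 × (0.648/1.16)^(2/5) = 208.4 K.

T₂ ≈ 208 K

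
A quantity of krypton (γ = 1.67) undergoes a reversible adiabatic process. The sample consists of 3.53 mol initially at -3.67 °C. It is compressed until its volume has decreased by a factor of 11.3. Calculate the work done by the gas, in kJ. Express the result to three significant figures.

W ≈ -48.1 kJ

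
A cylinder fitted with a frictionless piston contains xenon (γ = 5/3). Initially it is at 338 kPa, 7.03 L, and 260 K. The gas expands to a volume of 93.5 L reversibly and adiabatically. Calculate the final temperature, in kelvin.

Adiabatic: T₁V₁^(γ−1) = T₂V₂^(γ−1) ⇒ T₂ = T₁ (V₁/V₂)^(γ−1).
T₂ = 260 × (7.03/93.5)^(2/3) = 46.32 K.

T₂ ≈ 46.3 K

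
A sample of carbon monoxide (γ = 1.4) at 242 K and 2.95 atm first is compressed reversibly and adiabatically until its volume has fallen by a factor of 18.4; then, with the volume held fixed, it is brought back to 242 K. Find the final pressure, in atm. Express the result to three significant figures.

P₃ ≈ 54.3 atm

Adiabatic step (PV^γ = const): P₂ = 2.95×18.4^(1.4) = 174 atm; T₂ = 242×18.4^(0.4) = 775.8 K.
Isochoric: P₃ = P₂(T₃/T₂) = 174 × (242/775.8) = 54.28 atm.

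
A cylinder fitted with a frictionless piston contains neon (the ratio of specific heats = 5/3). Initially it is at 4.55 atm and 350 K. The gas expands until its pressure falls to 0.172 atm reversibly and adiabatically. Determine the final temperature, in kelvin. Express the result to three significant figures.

T₂ ≈ 94.4 K

Along an adiabat T P^((1−γ)/γ) is constant, so T₂ = T₁ (P₂/P₁)^((γ−1)/γ).
T₂ = 350 × (0.172/4.55)^(2/5) = 94.42 K.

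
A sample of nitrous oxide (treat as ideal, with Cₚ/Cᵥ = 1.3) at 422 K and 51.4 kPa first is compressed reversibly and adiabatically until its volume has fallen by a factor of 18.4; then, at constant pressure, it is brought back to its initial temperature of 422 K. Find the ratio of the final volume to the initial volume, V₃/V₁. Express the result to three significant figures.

Adiabatic step: V₂/V₁ = 0.05435; T₂ = T₁·18.4^(0.3) = 1011 K.
Isobaric step: V₃/V₂ = T₃/T₂ = 422/1011.
V₃/V₁ = (V₂/V₁)(V₃/V₂) = 0.05435 × (422/1011) = 0.02268.

V₃/V₁ ≈ 0.0227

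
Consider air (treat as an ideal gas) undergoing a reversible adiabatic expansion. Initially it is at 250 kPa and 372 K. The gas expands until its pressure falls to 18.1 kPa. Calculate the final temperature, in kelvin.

T₂ ≈ 176 K

Along an adiabat T P^((1−γ)/γ) is constant, so T₂ = T₁ (P₂/P₁)^((γ−1)/γ).
For a diatomic ideal gas γ = 7/5, so (γ−1)/γ = 2/7.
T₂ = 372 × (18.1/250)^(2/7) = 175.7 K.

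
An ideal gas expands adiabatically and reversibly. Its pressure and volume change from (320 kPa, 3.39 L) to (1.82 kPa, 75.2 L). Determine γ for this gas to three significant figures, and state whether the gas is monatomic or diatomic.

γ ≈ 1.67; monatomic

PV^γ = const ⇒ γ = ln(P₂/P₁) / ln(V₁/V₂).
γ = ln(1.82/320) / ln(3.39/75.2) = 1.668.
γ ≈ 1.67 is close to 5/3, so the gas is monatomic.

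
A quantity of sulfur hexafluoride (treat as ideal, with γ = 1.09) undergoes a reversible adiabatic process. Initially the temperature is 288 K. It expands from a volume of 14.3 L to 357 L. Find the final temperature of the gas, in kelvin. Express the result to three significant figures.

T₂ ≈ 216 K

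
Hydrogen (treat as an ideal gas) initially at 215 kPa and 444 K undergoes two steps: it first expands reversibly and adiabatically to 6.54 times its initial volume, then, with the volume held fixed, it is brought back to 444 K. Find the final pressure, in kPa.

P₃ ≈ 32.9 kPa

For a diatomic ideal gas γ = 7/5.
Adiabatic step (PV^γ = const): P₂ = 215×(1/6.54)^(7/5) = 15.51 kPa; T₂ = 444×(1/6.54)^(2/5) = 209.5 K.
Isochoric: P₃ = P₂(T₃/T₂) = 15.51 × (444/209.5) = 32.87 kPa.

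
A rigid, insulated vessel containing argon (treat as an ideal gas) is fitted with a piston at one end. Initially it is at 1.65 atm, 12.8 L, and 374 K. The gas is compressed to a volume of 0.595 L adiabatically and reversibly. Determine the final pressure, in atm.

Adiabatic: P₁V₁^γ = P₂V₂^γ ⇒ P₂ = P₁ (V₁/V₂)^γ.
γ = 5/3 for a monatomic ideal gas.
P₂ = 1.65 × (12.8/0.595)^(5/3) = 274.6 atm.

P₂ ≈ 275 atm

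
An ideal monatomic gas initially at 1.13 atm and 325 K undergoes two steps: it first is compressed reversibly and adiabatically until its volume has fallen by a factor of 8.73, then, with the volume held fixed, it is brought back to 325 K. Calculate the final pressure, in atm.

P₃ ≈ 9.86 atm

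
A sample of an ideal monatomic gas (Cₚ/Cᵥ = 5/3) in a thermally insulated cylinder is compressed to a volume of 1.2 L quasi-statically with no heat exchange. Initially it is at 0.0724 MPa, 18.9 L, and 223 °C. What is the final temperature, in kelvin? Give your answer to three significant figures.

T₂ ≈ 3120 K

For a reversible adiabat TV^(γ−1) is constant, so T₂ = T₁ (V₁/V₂)^(γ−1).
T₁ = 223 °C = 496.1 K.
T₂ = 496.1 × (18.9/1.2)^(2/3) = 3117 K.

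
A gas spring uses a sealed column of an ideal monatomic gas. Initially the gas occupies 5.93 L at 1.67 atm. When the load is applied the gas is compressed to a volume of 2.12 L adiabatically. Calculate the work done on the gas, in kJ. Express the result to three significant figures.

γ = 5/3 for a monatomic ideal gas.
P₂ = P₁(V₁/V₂)^γ = 1.67×(5.93/2.12)^(5/3) = 9.274 atm.
For a reversible adiabat, W_by_gas = (P₁V₁ − P₂V₂)/(γ−1).
W_by = (169200×0.00593 − 939600×0.00212) / (2/3) = -1483 J.
W_on_gas = −W_by = 1483 J.

W ≈ 1.48 kJ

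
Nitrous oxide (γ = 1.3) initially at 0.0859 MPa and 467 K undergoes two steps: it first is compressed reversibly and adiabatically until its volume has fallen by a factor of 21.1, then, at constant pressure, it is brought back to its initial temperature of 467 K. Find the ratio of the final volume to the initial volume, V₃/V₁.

V₃/V₁ ≈ 0.0190

Adiabatic step: V₂/V₁ = 0.04739; T₂ = T₁·21.1^(0.3) = 1166 K.
Isobaric step: V₃/V₂ = T₃/T₂ = 467/1166.
V₃/V₁ = (V₂/V₁)(V₃/V₂) = 0.04739 × (467/1166) = 0.01899.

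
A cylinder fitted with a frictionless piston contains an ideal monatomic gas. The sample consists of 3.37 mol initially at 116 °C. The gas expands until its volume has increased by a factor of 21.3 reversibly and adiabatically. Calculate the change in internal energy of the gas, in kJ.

Adiabatic: T₁V₁^(γ−1) = T₂V₂^(γ−1) ⇒ T₂ = T₁ (V₁/V₂)^(γ−1).
γ = 5/3 for a monatomic ideal gas, so γ−1 = 2/3.
T₁ = 116 °C = 389.1 K.
T₂ = 389.1 × (1/21.3)^(2/3) = 50.64 K.
Q = 0, so ΔU = W_on_gas = nCᵥΔT with Cᵥ = R/(γ−1) = 12.47 J/(mol·K).
ΔU = 3.37 × 12.47 × (50.64 − 389.1) = -14230 J.

ΔU ≈ -14.2 kJ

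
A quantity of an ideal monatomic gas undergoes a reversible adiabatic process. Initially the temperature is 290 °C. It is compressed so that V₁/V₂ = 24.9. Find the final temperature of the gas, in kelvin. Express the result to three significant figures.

T₂ ≈ 4800 K

Adiabatic: T₁V₁^(γ−1) = T₂V₂^(γ−1) ⇒ T₂ = T₁ (V₁/V₂)^(γ−1).
For a monatomic ideal gas γ = 5/3, so γ−1 = 2/3.
T₁ = 290 °C = 563.1 K.
T₂ = 563.1 × 24.9^(2/3) = 4802 K.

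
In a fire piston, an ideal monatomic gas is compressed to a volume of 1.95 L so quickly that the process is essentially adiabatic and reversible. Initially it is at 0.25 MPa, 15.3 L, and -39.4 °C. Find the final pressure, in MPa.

P₂ ≈ 7.75 MPa

Adiabatic: P₁V₁^γ = P₂V₂^γ ⇒ P₂ = P₁ (V₁/V₂)^γ.
γ = 5/3 for a monatomic ideal gas.
P₂ = 0.25 × (15.3/1.95)^(5/3) = 7.745 MPa.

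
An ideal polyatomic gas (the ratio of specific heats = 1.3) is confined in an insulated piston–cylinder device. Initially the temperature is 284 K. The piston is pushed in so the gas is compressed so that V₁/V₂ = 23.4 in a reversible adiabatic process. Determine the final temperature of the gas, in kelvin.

Adiabatic: T₁V₁^(γ−1) = T₂V₂^(γ−1) ⇒ T₂ = T₁ (V₁/V₂)^(γ−1).
T₂ = 284 × 23.4^(0.3) = 731.3 K.

T₂ ≈ 731 K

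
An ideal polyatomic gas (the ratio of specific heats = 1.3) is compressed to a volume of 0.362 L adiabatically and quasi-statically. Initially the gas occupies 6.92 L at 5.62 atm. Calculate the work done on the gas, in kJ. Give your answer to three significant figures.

W ≈ 18.7 kJ

P₂ = P₁(V₁/V₂)^γ = 5.62×(6.92/0.362)^(1.3) = 260.3 atm.
For a reversible adiabat, W_by_gas = (P₁V₁ − P₂V₂)/(γ−1).
W_by = (569400×0.00692 − 2.638×10^7×0.000362) / (0.3) = -18700 J.
W_on_gas = −W_by = 18700 J.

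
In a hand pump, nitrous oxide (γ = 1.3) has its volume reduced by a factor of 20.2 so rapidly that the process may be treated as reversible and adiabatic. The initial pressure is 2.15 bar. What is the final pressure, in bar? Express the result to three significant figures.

P₂ ≈ 107 bar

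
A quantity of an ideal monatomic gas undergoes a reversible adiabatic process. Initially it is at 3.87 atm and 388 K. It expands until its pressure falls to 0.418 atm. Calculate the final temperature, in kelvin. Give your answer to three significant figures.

Along an adiabat T P^((1−γ)/γ) is constant, so T₂ = T₁ (P₂/P₁)^((γ−1)/γ).
For a monatomic ideal gas γ = 5/3, so (γ−1)/γ = 2/5.
T₂ = 388 × (0.418/3.87)^(2/5) = 159.3 K.

T₂ ≈ 159 K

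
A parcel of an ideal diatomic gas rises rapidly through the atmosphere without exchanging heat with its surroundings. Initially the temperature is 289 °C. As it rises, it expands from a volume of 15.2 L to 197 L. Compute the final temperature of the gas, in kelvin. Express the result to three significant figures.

Adiabatic: T₁V₁^(γ−1) = T₂V₂^(γ−1) ⇒ T₂ = T₁ (V₁/V₂)^(γ−1).
For a diatomic ideal gas γ = 7/5, so γ−1 = 2/5.
T₁ = 289 °C = 562.1 K.
T₂ = 562.1 × (15.2/197)^(2/5) = 201.7 K.

T₂ ≈ 202 K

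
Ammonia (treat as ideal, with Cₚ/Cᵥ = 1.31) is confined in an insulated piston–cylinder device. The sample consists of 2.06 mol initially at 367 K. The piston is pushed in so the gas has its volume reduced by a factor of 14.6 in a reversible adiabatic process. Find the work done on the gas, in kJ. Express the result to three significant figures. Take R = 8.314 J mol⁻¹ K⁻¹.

Adiabatic: T₁V₁^(γ−1) = T₂V₂^(γ−1) ⇒ T₂ = T₁ (V₁/V₂)^(γ−1).
T₂ = 367 × 14.6^(0.31) = 842.6 K.
Q = 0, so ΔU = W_on_gas = nCᵥΔT with Cᵥ = R/(γ−1) = 26.82 J/(mol·K).
ΔU = 2.06 × 26.82 × (842.6 − 367) = 26280 J.

W ≈ 26.3 kJ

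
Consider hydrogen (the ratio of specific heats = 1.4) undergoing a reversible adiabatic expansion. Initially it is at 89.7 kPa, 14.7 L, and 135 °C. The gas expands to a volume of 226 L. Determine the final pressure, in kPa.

P₂ ≈ 1.96 kPa

Adiabatic: P₁V₁^γ = P₂V₂^γ ⇒ P₂ = P₁ (V₁/V₂)^γ.
P₂ = 89.7 × (14.7/226)^(1.4) = 1.956 kPa.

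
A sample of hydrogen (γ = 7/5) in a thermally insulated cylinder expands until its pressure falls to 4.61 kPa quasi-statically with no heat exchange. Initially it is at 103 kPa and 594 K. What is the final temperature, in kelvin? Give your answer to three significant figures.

T₂ ≈ 245 K

Adiabatic: T₂/T₁ = (P₂/P₁)^((γ−1)/γ).
T₂ = 594 × (4.61/103)^(2/7) = 244.5 K.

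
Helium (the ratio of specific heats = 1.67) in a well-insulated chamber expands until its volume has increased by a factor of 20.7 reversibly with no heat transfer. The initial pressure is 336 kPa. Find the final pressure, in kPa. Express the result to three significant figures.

P₂ ≈ 2.13 kPa

Since PV^γ is constant along a reversible adiabat, P₂ = P₁ (V₁/V₂)^γ.
P₂ = 336 × (1/20.7)^(1.67) = 2.131 kPa.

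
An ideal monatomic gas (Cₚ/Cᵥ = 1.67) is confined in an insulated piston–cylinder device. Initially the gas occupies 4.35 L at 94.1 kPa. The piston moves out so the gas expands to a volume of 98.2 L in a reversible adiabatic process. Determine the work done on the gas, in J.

P₂ = P₁(V₁/V₂)^γ = 94.1×(4.35/98.2)^(1.67) = 0.5165 kPa.
For a reversible adiabat, W_by_gas = (P₁V₁ − P₂V₂)/(γ−1).
W_by = (94100×0.00435 − 516.5×0.0982) / (0.67) = 535.3 J.
W_on_gas = −W_by = -535.3 J.

W ≈ -535 J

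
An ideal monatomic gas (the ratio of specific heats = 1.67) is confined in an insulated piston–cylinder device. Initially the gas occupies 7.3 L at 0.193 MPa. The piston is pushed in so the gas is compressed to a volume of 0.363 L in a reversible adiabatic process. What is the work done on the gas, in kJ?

W ≈ 13.6 kJ

P₂ = P₁(V₁/V₂)^γ = 0.193×(7.3/0.363)^(1.67) = 28.99 MPa.
For a reversible adiabat, W_by_gas = (P₁V₁ − P₂V₂)/(γ−1).
W_by = (193000×0.0073 − 2.899×10^7×0.000363) / (0.67) = -13600 J.
W_on_gas = −W_by = 13600 J.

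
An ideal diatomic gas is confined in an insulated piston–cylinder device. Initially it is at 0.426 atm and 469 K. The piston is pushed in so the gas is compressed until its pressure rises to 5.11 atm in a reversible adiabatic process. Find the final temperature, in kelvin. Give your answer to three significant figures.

Along an adiabat T P^((1−γ)/γ) is constant, so T₂ = T₁ (P₂/P₁)^((γ−1)/γ).
For a diatomic ideal gas γ = 7/5, so (γ−1)/γ = 2/7.
T₂ = 469 × (5.11/0.426)^(2/7) = 953.8 K.

T₂ ≈ 954 K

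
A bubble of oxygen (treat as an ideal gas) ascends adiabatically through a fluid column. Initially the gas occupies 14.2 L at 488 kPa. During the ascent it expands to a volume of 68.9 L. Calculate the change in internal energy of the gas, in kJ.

γ = 7/5 for a diatomic ideal gas.
P₂ = P₁(V₁/V₂)^γ = 488×(14.2/68.9)^(7/5) = 53.47 kPa.
For a reversible adiabat, W_by_gas = (P₁V₁ − P₂V₂)/(γ−1).
W_by = (488000×0.0142 − 53470×0.0689) / (2/5) = 8114 J.
Q = 0 ⇒ ΔU = −W_by = -8114 J.

ΔU ≈ -8.11 kJ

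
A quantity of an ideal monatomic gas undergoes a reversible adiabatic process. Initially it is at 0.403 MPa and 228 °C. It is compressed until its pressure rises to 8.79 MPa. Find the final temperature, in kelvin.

Along an adiabat T P^((1−γ)/γ) is constant, so T₂ = T₁ (P₂/P₁)^((γ−1)/γ).
For a monatomic ideal gas γ = 5/3, so (γ−1)/γ = 2/5.
T₁ = 228 °C = 501.1 K.
T₂ = 501.1 × (8.79/0.403)^(2/5) = 1720 K.

T₂ ≈ 1720 K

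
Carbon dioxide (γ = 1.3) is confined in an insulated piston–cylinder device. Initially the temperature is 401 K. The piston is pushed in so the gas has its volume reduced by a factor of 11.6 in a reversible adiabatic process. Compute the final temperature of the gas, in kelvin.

T₂ ≈ 837 K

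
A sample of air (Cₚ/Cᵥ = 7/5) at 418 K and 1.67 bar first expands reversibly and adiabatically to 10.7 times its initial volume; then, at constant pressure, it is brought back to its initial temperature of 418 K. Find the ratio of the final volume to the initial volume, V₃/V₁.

Adiabatic step: V₂/V₁ = 10.7; T₂ = T₁·(1/10.7)^(2/5) = 162 K.
Isobaric step: V₃/V₂ = T₃/T₂ = 418/162.
V₃/V₁ = (V₂/V₁)(V₃/V₂) = 10.7 × (418/162) = 27.61.

V₃/V₁ ≈ 27.6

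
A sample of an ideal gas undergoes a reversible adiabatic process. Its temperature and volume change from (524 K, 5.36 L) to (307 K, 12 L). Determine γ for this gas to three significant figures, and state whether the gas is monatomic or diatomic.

γ ≈ 1.66; monatomic

TV^(γ−1) = const ⇒ γ − 1 = ln(T₂/T₁) / ln(V₁/V₂).
γ = 1 + ln(307/524) / ln(5.36/12) = 1.663.
γ ≈ 1.66 is close to 5/3, so the gas is monatomic.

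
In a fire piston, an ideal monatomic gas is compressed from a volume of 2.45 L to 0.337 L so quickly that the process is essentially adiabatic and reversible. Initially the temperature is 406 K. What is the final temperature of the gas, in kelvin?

Adiabatic: T₁V₁^(γ−1) = T₂V₂^(γ−1) ⇒ T₂ = T₁ (V₁/V₂)^(γ−1).
For a monatomic ideal gas γ = 5/3, so γ−1 = 2/3.
T₂ = 406 × (2.45/0.337)^(2/3) = 1524 K.

T₂ ≈ 1520 K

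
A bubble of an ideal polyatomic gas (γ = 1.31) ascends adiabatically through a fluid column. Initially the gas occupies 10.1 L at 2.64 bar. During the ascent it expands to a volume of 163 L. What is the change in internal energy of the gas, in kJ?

ΔU ≈ -4.97 kJ

P₂ = P₁(V₁/V₂)^γ = 2.64×(10.1/163)^(1.31) = 0.06907 bar.
For a reversible adiabat, W_by_gas = (P₁V₁ − P₂V₂)/(γ−1).
W_by = (264000×0.0101 − 6907×0.163) / (0.31) = 4969 J.
Q = 0 ⇒ ΔU = −W_by = -4969 J.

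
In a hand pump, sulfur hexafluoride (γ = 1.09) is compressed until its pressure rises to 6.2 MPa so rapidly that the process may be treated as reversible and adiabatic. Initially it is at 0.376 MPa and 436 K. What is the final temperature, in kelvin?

Along an adiabat T P^((1−γ)/γ) is constant, so T₂ = T₁ (P₂/P₁)^((γ−1)/γ).
T₂ = 436 × (6.2/0.376)^(0.0826) = 549.5 K.

T₂ ≈ 550 K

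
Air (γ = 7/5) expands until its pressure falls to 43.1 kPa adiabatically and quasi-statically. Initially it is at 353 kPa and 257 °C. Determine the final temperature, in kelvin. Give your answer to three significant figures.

T₂ ≈ 291 K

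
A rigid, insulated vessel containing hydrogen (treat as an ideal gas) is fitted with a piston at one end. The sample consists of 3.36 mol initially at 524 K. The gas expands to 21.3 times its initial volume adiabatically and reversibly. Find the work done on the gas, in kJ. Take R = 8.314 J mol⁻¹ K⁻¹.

W ≈ -25.8 kJ

For a reversible adiabat TV^(γ−1) is constant, so T₂ = T₁ (V₁/V₂)^(γ−1).
γ = 7/5 for a diatomic ideal gas, so γ−1 = 2/5.
T₂ = 524 × (1/21.3)^(2/5) = 154.2 K.
Q = 0, so ΔU = W_on_gas = nCᵥΔT with Cᵥ = R/(γ−1) = 20.79 J/(mol·K).
ΔU = 3.36 × 20.79 × (154.2 − 524) = -25830 J.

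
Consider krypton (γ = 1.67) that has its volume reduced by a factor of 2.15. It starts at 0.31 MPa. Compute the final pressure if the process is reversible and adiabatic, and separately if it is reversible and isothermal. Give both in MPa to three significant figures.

Isothermal: P₂ = P₁(V₁/V₂) = 0.31×2.15 = 0.6665 MPa.
Adiabatic: P₂ = P₁(V₁/V₂)^γ = 0.31×2.15^(1.67) = 1.113 MPa.

adiabatic: 1.11 MPa; isothermal: 0.666 MPa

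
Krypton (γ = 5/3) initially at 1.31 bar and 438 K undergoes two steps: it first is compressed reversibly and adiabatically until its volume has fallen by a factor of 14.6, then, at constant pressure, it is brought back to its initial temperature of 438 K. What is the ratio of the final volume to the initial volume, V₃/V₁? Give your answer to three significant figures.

V₃/V₁ ≈ 0.0115

Adiabatic step: V₂/V₁ = 0.06849; T₂ = T₁·14.6^(2/3) = 2616 K.
Isobaric step: V₃/V₂ = T₃/T₂ = 438/2616.
V₃/V₁ = (V₂/V₁)(V₃/V₂) = 0.06849 × (438/2616) = 0.01147.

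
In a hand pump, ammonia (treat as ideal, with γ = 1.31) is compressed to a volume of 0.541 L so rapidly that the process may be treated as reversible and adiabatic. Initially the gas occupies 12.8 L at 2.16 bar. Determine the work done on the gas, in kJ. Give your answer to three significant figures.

P₂ = P₁(V₁/V₂)^γ = 2.16×(12.8/0.541)^(1.31) = 136.3 bar.
For a reversible adiabat, W_by_gas = (P₁V₁ − P₂V₂)/(γ−1).
W_by = (216000×0.0128 − 1.363×10^7×0.000541) / (0.31) = -14860 J.
W_on_gas = −W_by = 14860 J.

W ≈ 14.9 kJ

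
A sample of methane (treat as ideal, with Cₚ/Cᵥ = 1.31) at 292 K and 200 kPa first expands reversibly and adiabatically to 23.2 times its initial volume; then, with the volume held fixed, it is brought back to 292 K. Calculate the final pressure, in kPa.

Adiabatic step (PV^γ = const): P₂ = 200×(1/23.2)^(1.31) = 3.253 kPa; T₂ = 292×(1/23.2)^(0.31) = 110.2 K.
Isochoric: P₃ = P₂(T₃/T₂) = 3.253 × (292/110.2) = 8.621 kPa.

P₃ ≈ 8.62 kPa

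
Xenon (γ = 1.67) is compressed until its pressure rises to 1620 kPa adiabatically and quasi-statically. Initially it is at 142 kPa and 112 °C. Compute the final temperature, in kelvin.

T₂ ≈ 1020 K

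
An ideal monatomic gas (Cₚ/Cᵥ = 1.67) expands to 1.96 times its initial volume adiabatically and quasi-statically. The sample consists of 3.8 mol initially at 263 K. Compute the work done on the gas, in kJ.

W ≈ -4.50 kJ

Adiabatic: T₁V₁^(γ−1) = T₂V₂^(γ−1) ⇒ T₂ = T₁ (V₁/V₂)^(γ−1).
T₂ = 263 × (1/1.96)^(0.67) = 167.5 K.
Q = 0, so ΔU = W_on_gas = nCᵥΔT with Cᵥ = R/(γ−1) = 12.41 J/(mol·K).
ΔU = 3.8 × 12.41 × (167.5 − 263) = -4501 J.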